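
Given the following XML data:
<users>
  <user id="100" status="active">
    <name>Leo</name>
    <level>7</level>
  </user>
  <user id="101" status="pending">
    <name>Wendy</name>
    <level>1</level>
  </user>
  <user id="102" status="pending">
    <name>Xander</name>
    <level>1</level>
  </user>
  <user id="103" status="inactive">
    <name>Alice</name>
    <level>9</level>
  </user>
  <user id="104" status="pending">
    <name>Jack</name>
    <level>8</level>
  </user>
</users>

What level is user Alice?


Finding user: Alice
<level>9</level>

ANSWER: 9


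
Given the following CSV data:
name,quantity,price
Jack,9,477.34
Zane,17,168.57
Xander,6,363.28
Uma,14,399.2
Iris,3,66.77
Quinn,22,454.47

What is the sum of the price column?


Values in 'price' column:
  Row 1: 477.34
  Row 2: 168.57
  Row 3: 363.28
  Row 4: 399.2
  Row 5: 66.77
  Row 6: 454.47
Sum = 477.34 + 168.57 + 363.28 + 399.2 + 66.77 + 454.47 = 1929.63

ANSWER: 1929.63


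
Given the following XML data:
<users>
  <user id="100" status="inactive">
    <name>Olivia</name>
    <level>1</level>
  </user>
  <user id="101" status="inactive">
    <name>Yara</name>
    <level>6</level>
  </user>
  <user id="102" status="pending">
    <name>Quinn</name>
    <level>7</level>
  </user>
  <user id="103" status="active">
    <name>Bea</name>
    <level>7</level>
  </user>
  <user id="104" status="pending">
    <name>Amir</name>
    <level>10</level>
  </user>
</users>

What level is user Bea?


Finding user: Bea
<level>7</level>

ANSWER: 7


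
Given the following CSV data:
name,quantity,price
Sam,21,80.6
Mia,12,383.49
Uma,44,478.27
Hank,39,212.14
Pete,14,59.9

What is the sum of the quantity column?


Values in 'quantity' column:
  Row 1: 21
  Row 2: 12
  Row 3: 44
  Row 4: 39
  Row 5: 14
Sum = 21 + 12 + 44 + 39 + 14 = 130

ANSWER: 130


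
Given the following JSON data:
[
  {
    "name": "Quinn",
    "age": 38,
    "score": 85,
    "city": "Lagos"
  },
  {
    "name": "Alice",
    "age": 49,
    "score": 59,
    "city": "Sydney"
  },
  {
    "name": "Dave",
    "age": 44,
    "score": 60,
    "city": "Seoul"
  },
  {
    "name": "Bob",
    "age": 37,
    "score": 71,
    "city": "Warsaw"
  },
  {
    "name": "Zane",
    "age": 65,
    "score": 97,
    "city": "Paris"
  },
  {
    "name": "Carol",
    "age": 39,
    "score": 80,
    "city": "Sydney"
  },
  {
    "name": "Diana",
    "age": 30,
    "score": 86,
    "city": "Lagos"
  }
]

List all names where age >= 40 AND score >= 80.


Checking both conditions:
  Quinn (age=38, score=85) -> no
  Alice (age=49, score=59) -> no
  Dave (age=44, score=60) -> no
  Bob (age=37, score=71) -> no
  Zane (age=65, score=97) -> YES
  Carol (age=39, score=80) -> no
  Diana (age=30, score=86) -> no


ANSWER: Zane


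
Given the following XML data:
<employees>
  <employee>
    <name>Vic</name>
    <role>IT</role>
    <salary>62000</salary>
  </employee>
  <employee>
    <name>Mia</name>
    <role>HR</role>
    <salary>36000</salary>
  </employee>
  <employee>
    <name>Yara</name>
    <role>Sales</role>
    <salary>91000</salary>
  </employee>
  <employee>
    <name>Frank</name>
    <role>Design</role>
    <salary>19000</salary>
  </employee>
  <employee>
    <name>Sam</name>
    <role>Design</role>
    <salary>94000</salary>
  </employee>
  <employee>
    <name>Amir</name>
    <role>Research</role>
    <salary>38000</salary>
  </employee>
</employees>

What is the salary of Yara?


Searching for <employee> with <name>Yara</name>
Found at position 3
<salary>91000</salary>

ANSWER: 91000


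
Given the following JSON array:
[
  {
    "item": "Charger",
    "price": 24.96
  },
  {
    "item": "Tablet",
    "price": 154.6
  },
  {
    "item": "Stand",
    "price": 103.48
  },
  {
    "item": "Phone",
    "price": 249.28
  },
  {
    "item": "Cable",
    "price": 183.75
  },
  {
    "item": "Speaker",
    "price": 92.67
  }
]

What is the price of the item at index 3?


Array index 3 -> Phone
price = 249.28

ANSWER: 249.28


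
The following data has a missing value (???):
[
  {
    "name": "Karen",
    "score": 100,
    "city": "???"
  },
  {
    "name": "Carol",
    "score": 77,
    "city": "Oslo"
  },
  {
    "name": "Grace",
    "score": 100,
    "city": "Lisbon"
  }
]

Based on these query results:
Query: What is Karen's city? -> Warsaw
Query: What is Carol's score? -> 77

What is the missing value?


The missing value is Karen's city
From query: Karen's city = Warsaw

ANSWER: Warsaw


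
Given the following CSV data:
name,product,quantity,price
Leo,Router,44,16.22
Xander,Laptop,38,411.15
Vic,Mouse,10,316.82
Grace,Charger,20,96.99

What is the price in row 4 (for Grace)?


Row 4: Grace
Column 'price' = 96.99

ANSWER: 96.99


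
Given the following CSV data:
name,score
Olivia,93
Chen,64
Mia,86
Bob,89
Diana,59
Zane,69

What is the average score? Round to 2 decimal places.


Scores: 93, 64, 86, 89, 59, 69
Sum = 460
Count = 6
Average = 460 / 6 = 76.67

ANSWER: 76.67


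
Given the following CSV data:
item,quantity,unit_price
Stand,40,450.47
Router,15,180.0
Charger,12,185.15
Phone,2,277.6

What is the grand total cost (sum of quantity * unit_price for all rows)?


Computing row totals:
  Stand: 40 * 450.47 = 18018.8
  Router: 15 * 180.0 = 2700.0
  Charger: 12 * 185.15 = 2221.8
  Phone: 2 * 277.6 = 555.2
Grand total = 18018.8 + 2700.0 + 2221.8 + 555.2 = 23495.8

ANSWER: 23495.8


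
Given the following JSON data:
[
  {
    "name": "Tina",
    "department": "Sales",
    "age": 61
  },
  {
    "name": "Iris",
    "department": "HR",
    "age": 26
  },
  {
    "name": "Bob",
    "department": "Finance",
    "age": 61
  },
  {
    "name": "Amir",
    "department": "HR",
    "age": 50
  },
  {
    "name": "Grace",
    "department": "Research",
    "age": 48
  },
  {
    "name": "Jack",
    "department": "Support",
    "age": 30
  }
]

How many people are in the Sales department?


Scanning records for department = Sales
  Record 0: Tina
Count: 1

ANSWER: 1


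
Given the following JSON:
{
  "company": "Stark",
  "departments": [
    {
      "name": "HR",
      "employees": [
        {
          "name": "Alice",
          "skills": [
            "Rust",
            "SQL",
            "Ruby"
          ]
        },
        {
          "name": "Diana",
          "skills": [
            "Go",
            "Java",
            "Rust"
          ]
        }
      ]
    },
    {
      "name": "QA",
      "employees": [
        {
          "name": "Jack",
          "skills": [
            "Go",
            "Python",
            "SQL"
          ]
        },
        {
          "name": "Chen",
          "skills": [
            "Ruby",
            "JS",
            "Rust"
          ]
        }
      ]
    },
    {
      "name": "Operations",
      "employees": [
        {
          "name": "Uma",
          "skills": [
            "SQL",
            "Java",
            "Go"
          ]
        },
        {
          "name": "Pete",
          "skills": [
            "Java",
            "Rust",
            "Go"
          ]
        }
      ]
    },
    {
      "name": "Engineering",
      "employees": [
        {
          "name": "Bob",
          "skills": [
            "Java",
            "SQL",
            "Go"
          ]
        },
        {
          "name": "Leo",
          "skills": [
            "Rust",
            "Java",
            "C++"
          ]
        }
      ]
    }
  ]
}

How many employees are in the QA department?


Path: departments[1].employees
Count: 2

ANSWER: 2


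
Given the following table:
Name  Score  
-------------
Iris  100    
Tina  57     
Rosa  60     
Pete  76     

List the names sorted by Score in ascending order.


Sorting by Score (ascending):
  Tina: 57
  Rosa: 60
  Pete: 76
  Iris: 100


ANSWER: Tina, Rosa, Pete, Iris


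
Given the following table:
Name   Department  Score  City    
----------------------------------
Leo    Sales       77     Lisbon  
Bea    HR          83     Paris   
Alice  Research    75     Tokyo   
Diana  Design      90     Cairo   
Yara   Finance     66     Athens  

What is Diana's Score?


Row 4: Diana
Score = 90

ANSWER: 90


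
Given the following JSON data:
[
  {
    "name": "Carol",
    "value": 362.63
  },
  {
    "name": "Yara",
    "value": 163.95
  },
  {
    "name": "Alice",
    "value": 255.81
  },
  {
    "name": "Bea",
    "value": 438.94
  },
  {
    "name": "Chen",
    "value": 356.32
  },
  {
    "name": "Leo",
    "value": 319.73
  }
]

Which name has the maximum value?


Comparing values:
  Carol: 362.63
  Yara: 163.95
  Alice: 255.81
  Bea: 438.94
  Chen: 356.32
  Leo: 319.73
Maximum: Bea (438.94)

ANSWER: Bea


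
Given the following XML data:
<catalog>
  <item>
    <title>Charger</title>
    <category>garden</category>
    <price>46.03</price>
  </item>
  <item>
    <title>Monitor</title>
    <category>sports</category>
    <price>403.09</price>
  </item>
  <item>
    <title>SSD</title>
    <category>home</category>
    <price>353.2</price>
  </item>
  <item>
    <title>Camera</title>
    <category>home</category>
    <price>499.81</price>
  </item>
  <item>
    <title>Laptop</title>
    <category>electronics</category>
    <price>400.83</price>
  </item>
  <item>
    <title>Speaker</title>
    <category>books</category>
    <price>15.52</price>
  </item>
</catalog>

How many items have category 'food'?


Scanning <item> elements for <category>food</category>:
Count: 0

ANSWER: 0


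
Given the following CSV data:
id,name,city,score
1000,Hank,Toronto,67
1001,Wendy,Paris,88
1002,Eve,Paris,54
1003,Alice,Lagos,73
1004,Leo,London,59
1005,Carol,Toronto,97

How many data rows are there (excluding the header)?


Counting rows (excluding header):
Header: id,name,city,score
Data rows: 6

ANSWER: 6


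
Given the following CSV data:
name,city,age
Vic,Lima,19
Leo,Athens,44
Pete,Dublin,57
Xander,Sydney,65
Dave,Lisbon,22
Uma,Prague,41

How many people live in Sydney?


Scanning city column for 'Sydney':
  Row 4: Xander -> MATCH
Total matches: 1

ANSWER: 1


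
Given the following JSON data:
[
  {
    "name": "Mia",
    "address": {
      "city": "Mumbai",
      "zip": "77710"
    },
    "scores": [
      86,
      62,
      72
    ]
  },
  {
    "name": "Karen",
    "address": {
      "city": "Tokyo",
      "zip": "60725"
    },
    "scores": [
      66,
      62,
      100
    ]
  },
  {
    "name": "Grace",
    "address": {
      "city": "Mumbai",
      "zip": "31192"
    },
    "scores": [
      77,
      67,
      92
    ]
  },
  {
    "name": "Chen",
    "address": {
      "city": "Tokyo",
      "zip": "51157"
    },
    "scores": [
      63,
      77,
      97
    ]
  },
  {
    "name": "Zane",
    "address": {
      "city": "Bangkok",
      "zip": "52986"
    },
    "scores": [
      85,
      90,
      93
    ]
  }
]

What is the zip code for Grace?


Path: records[2].address.zip
Value: 31192

ANSWER: 31192


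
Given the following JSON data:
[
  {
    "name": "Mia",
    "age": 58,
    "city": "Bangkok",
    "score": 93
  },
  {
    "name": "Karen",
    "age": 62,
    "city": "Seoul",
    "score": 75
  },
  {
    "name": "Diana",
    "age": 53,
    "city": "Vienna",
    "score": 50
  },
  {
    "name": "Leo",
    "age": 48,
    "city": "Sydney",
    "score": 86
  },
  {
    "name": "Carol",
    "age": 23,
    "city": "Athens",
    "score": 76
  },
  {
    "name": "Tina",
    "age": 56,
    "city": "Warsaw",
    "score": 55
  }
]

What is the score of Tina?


Looking up record where name = Tina
Record index: 5
Field 'score' = 55

ANSWER: 55


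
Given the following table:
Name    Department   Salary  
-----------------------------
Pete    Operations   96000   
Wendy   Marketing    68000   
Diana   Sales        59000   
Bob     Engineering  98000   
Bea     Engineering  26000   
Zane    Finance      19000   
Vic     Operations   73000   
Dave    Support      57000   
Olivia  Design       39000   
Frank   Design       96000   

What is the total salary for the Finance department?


Finance department members:
  Zane: 19000
Total = 19000 = 19000

ANSWER: 19000


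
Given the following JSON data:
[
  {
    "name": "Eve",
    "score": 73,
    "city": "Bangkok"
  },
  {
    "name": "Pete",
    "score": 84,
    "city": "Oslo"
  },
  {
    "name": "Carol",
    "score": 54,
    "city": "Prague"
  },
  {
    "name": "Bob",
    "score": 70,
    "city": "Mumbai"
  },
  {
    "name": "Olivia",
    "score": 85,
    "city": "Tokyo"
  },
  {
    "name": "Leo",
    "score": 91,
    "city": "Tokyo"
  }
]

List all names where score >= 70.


Filtering records where score >= 70:
  Eve (score=73) -> YES
  Pete (score=84) -> YES
  Carol (score=54) -> no
  Bob (score=70) -> YES
  Olivia (score=85) -> YES
  Leo (score=91) -> YES


ANSWER: Eve, Pete, Bob, Olivia, Leo


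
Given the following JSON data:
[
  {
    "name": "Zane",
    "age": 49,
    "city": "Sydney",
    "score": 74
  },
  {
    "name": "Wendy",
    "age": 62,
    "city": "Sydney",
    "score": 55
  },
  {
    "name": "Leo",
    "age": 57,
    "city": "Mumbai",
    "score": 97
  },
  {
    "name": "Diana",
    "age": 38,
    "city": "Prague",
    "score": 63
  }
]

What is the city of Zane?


Looking up record where name = Zane
Record index: 0
Field 'city' = Sydney

ANSWER: Sydney


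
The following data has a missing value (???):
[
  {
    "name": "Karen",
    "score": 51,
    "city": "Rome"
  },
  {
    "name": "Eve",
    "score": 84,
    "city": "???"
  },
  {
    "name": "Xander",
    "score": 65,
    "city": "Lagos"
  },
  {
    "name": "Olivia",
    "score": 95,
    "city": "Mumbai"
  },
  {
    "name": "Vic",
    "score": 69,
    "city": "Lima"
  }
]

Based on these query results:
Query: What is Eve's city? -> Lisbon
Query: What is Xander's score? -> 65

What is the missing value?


The missing value is Eve's city
From query: Eve's city = Lisbon

ANSWER: Lisbon


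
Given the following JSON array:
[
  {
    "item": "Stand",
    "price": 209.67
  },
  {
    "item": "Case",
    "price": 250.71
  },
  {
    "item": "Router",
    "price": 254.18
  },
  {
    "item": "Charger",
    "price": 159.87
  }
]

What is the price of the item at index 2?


Array index 2 -> Router
price = 254.18

ANSWER: 254.18


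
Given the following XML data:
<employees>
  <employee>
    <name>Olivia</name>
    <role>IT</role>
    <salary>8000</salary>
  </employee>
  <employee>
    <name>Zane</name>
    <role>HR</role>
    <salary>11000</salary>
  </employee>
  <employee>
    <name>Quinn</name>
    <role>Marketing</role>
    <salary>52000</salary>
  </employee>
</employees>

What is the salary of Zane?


Searching for <employee> with <name>Zane</name>
Found at position 2
<salary>11000</salary>

ANSWER: 11000


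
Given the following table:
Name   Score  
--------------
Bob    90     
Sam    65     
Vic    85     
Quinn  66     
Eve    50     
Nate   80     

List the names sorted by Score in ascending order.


Sorting by Score (ascending):
  Eve: 50
  Sam: 65
  Quinn: 66
  Nate: 80
  Vic: 85
  Bob: 90


ANSWER: Eve, Sam, Quinn, Nate, Vic, Bob


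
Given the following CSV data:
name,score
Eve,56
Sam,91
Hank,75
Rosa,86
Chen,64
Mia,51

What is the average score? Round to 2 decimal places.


Scores: 56, 91, 75, 86, 64, 51
Sum = 423
Count = 6
Average = 423 / 6 = 70.50

ANSWER: 70.50


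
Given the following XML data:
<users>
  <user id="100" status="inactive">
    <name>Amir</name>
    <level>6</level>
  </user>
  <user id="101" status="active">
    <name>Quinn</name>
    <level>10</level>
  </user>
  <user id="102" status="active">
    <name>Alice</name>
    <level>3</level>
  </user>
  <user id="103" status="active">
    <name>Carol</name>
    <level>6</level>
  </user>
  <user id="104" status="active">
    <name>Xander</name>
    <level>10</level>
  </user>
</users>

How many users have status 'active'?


Counting users with status='active':
  Quinn (id=101) -> MATCH
  Alice (id=102) -> MATCH
  Carol (id=103) -> MATCH
  Xander (id=104) -> MATCH
Count: 4

ANSWER: 4


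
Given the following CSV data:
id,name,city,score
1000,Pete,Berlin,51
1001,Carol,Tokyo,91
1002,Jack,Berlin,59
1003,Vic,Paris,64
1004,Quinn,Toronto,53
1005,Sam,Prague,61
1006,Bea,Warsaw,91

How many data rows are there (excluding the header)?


Counting rows (excluding header):
Header: id,name,city,score
Data rows: 7

ANSWER: 7


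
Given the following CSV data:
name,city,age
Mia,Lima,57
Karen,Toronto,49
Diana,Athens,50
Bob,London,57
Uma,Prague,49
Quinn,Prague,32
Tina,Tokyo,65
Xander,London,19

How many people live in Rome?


Scanning city column for 'Rome':
Total matches: 0

ANSWER: 0


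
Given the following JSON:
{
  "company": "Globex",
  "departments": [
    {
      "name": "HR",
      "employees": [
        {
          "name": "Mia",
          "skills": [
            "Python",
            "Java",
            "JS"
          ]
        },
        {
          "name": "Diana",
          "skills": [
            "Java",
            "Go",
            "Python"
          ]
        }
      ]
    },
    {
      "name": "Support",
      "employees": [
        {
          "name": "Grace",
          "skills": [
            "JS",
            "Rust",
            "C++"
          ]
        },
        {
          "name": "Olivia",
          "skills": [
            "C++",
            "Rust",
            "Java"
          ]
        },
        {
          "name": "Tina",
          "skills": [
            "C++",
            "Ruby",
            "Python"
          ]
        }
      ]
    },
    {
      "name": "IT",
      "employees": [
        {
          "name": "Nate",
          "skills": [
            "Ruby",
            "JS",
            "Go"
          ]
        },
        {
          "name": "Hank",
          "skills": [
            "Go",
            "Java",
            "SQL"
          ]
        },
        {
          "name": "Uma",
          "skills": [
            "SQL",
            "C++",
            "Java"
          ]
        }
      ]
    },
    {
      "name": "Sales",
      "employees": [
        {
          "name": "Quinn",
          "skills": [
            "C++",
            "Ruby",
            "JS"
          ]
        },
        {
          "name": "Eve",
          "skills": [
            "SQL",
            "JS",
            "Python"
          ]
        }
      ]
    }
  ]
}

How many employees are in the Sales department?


Path: departments[3].employees
Count: 2

ANSWER: 2


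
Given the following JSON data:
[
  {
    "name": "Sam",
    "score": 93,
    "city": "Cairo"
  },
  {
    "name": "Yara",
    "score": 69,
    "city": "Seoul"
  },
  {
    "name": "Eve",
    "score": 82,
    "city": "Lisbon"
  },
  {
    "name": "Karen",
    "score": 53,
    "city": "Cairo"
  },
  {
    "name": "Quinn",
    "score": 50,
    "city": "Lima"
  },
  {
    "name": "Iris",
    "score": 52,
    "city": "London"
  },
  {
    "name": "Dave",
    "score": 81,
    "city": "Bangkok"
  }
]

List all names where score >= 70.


Filtering records where score >= 70:
  Sam (score=93) -> YES
  Yara (score=69) -> no
  Eve (score=82) -> YES
  Karen (score=53) -> no
  Quinn (score=50) -> no
  Iris (score=52) -> no
  Dave (score=81) -> YES


ANSWER: Sam, Eve, Dave


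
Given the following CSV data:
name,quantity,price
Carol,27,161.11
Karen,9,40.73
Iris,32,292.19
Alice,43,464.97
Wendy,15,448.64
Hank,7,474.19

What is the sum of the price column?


Values in 'price' column:
  Row 1: 161.11
  Row 2: 40.73
  Row 3: 292.19
  Row 4: 464.97
  Row 5: 448.64
  Row 6: 474.19
Sum = 161.11 + 40.73 + 292.19 + 464.97 + 448.64 + 474.19 = 1881.83

ANSWER: 1881.83


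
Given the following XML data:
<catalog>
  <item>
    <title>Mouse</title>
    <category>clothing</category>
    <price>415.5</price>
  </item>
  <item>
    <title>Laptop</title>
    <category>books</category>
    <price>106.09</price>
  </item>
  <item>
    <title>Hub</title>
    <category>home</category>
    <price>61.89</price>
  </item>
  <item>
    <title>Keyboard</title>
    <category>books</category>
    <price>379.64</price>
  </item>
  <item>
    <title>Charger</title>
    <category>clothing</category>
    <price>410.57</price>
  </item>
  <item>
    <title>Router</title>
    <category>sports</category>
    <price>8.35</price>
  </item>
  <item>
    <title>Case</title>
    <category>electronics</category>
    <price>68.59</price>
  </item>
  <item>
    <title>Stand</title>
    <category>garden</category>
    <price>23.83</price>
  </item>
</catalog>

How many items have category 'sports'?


Scanning <item> elements for <category>sports</category>:
  Item 6: Router -> MATCH
Count: 1

ANSWER: 1


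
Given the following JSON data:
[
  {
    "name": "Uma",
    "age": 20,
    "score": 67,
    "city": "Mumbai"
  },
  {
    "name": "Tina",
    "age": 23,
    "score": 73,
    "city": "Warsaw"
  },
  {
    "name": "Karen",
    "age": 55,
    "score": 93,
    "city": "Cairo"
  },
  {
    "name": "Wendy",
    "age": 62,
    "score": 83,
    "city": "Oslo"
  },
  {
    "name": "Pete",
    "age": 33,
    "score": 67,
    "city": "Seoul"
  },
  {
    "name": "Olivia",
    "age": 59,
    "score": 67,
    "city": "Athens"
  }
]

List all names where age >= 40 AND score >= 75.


Checking both conditions:
  Uma (age=20, score=67) -> no
  Tina (age=23, score=73) -> no
  Karen (age=55, score=93) -> YES
  Wendy (age=62, score=83) -> YES
  Pete (age=33, score=67) -> no
  Olivia (age=59, score=67) -> no


ANSWER: Karen, Wendy


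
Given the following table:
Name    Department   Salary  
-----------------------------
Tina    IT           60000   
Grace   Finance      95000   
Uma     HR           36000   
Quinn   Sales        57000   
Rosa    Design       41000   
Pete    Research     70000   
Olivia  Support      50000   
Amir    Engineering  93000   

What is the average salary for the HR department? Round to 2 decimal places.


HR department members:
  Uma: 36000
Sum = 36000
Count = 1
Average = 36000 / 1 = 36000.00

ANSWER: 36000.00


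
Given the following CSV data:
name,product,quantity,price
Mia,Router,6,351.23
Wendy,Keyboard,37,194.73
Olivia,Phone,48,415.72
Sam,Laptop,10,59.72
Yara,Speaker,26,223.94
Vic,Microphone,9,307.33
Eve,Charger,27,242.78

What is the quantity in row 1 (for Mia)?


Row 1: Mia
Column 'quantity' = 6

ANSWER: 6


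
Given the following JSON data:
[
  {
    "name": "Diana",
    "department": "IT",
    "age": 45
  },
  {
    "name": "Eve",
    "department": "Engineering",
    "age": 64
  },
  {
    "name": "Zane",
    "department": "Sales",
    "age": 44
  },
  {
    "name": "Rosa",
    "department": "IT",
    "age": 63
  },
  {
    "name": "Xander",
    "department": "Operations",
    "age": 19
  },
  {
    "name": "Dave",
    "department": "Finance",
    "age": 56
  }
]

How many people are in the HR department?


Scanning records for department = HR
  No matches found
Count: 0

ANSWER: 0


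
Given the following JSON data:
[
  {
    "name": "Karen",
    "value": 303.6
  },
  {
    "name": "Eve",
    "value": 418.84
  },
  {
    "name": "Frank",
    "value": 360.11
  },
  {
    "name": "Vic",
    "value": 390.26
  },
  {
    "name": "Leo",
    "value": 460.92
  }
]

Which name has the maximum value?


Comparing values:
  Karen: 303.6
  Eve: 418.84
  Frank: 360.11
  Vic: 390.26
  Leo: 460.92
Maximum: Leo (460.92)

ANSWER: Leo


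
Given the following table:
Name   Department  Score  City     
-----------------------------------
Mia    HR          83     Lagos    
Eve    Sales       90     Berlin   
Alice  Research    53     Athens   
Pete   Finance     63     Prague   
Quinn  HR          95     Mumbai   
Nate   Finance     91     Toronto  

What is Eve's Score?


Row 2: Eve
Score = 90

ANSWER: 90


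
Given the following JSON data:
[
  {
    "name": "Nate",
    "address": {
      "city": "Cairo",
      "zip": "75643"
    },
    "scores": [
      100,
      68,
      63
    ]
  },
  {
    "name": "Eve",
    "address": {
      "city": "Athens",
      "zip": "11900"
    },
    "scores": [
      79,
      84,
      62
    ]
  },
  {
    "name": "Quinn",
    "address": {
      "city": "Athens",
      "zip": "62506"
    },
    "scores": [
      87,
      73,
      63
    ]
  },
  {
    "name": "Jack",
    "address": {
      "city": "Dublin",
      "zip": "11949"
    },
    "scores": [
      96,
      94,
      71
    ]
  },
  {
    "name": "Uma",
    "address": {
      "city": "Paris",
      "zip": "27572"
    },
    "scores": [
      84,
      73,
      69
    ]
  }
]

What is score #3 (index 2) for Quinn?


Path: records[2].scores[2]
Value: 63

ANSWER: 63


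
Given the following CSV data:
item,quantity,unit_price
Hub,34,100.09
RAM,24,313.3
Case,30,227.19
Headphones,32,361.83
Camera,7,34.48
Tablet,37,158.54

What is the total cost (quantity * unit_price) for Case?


Row: Case
quantity = 30
unit_price = 227.19
total = 30 * 227.19 = 6815.7

ANSWER: 6815.7


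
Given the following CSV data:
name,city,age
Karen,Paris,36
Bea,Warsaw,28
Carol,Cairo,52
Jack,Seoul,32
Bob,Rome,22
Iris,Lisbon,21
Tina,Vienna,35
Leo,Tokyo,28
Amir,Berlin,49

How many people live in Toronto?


Scanning city column for 'Toronto':
Total matches: 0

ANSWER: 0


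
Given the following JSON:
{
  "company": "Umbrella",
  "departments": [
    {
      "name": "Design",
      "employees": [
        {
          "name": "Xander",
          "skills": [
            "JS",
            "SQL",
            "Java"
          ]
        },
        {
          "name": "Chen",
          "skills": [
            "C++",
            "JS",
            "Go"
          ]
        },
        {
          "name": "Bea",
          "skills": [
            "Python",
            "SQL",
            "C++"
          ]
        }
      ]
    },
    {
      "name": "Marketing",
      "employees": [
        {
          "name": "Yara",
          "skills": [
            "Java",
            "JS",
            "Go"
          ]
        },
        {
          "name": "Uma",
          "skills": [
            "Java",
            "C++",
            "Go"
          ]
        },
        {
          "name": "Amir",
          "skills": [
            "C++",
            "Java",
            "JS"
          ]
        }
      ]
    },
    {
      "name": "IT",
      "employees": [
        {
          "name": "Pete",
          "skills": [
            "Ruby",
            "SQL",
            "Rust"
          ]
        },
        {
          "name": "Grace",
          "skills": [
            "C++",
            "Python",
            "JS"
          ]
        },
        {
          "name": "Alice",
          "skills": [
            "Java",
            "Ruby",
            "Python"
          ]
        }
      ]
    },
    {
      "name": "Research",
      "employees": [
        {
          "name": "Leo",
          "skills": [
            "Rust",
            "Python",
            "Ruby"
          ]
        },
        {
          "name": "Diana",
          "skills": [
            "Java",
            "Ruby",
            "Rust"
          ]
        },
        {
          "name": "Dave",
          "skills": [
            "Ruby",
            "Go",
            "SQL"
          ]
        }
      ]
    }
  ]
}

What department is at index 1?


Path: departments[1].name
Value: Marketing

ANSWER: Marketing


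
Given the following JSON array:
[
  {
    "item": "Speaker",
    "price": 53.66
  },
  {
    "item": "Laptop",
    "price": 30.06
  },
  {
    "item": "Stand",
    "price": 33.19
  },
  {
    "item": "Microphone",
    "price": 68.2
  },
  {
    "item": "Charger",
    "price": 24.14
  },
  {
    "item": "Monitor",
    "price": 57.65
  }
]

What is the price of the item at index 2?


Array index 2 -> Stand
price = 33.19

ANSWER: 33.19


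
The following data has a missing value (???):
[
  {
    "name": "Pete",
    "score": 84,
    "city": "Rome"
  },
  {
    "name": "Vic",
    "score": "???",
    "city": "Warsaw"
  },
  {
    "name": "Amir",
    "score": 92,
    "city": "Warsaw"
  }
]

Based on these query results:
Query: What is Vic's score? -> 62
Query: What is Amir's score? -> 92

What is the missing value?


The missing value is Vic's score
From query: Vic's score = 62

ANSWER: 62


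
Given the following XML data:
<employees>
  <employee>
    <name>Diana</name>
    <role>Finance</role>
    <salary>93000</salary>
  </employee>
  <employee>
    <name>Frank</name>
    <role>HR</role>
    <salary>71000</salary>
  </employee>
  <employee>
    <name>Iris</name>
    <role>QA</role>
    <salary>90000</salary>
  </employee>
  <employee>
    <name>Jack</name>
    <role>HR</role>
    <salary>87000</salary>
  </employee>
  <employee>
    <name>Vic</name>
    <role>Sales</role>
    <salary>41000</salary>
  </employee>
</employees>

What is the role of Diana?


Searching for <employee> with <name>Diana</name>
Found at position 1
<role>Finance</role>

ANSWER: Finance


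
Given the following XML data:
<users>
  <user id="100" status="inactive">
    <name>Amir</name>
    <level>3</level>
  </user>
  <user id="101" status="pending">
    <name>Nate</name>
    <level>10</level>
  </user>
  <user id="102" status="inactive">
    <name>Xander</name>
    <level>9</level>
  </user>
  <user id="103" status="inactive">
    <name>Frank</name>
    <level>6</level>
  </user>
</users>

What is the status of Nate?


Finding user with name = Nate
user id="101" status="pending"

ANSWER: pending


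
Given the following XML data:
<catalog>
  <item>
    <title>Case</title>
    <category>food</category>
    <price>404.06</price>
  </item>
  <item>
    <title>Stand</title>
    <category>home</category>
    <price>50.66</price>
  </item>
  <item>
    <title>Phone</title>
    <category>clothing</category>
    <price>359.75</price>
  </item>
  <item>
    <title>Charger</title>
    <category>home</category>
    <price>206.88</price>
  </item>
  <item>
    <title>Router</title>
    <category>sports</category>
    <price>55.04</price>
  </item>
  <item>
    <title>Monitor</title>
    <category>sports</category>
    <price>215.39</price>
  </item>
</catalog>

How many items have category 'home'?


Scanning <item> elements for <category>home</category>:
  Item 2: Stand -> MATCH
  Item 4: Charger -> MATCH
Count: 2

ANSWER: 2


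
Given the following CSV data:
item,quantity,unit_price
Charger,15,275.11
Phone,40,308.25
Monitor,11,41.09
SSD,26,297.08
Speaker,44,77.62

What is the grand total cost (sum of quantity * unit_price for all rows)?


Computing row totals:
  Charger: 15 * 275.11 = 4126.65
  Phone: 40 * 308.25 = 12330.0
  Monitor: 11 * 41.09 = 451.99
  SSD: 26 * 297.08 = 7724.08
  Speaker: 44 * 77.62 = 3415.28
Grand total = 4126.65 + 12330.0 + 451.99 + 7724.08 + 3415.28 = 28048.0

ANSWER: 28048.0


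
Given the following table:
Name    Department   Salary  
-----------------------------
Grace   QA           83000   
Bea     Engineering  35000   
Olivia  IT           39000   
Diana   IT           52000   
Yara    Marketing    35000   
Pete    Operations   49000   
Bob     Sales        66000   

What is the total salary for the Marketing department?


Marketing department members:
  Yara: 35000
Total = 35000 = 35000

ANSWER: 35000


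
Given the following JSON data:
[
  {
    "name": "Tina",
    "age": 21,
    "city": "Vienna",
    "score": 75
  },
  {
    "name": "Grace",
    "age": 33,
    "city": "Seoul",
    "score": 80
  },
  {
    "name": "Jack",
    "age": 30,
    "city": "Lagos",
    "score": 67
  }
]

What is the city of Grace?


Looking up record where name = Grace
Record index: 1
Field 'city' = Seoul

ANSWER: Seoul


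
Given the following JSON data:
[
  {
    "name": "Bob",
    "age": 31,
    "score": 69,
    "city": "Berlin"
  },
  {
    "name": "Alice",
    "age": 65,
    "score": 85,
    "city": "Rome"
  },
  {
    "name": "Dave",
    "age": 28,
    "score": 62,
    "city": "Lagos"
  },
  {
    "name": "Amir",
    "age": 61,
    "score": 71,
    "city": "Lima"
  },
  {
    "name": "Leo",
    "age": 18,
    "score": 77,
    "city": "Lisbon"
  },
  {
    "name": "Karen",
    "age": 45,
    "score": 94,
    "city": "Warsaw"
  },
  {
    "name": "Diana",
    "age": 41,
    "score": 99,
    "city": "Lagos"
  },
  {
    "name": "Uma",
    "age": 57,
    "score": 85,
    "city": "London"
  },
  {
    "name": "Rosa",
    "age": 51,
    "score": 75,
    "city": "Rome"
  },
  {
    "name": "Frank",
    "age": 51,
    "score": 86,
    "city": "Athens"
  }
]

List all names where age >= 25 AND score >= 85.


Checking both conditions:
  Bob (age=31, score=69) -> no
  Alice (age=65, score=85) -> YES
  Dave (age=28, score=62) -> no
  Amir (age=61, score=71) -> no
  Leo (age=18, score=77) -> no
  Karen (age=45, score=94) -> YES
  Diana (age=41, score=99) -> YES
  Uma (age=57, score=85) -> YES
  Rosa (age=51, score=75) -> no
  Frank (age=51, score=86) -> YES


ANSWER: Alice, Karen, Diana, Uma, Frank


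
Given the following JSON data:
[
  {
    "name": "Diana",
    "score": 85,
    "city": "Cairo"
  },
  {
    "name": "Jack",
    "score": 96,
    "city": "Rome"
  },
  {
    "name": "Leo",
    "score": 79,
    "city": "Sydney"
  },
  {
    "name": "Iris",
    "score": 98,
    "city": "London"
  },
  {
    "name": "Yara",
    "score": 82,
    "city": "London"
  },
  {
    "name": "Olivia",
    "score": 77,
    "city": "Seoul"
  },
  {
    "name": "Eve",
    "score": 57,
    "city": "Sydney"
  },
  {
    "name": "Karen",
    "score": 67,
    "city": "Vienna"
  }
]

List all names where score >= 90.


Filtering records where score >= 90:
  Diana (score=85) -> no
  Jack (score=96) -> YES
  Leo (score=79) -> no
  Iris (score=98) -> YES
  Yara (score=82) -> no
  Olivia (score=77) -> no
  Eve (score=57) -> no
  Karen (score=67) -> no


ANSWER: Jack, Iris


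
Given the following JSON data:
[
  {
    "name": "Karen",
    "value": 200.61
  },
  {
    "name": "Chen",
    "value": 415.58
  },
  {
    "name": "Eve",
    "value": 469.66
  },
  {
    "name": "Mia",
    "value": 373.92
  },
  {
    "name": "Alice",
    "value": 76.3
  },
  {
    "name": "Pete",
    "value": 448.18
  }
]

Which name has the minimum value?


Comparing values:
  Karen: 200.61
  Chen: 415.58
  Eve: 469.66
  Mia: 373.92
  Alice: 76.3
  Pete: 448.18
Minimum: Alice (76.3)

ANSWER: Alice


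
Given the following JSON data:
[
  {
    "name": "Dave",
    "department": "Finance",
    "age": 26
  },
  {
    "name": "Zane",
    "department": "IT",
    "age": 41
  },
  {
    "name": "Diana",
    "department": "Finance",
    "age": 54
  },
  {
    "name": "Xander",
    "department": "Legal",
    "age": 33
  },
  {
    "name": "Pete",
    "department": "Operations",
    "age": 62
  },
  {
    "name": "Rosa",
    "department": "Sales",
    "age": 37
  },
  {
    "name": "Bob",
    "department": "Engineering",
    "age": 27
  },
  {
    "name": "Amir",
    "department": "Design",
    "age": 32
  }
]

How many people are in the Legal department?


Scanning records for department = Legal
  Record 3: Xander
Count: 1

ANSWER: 1


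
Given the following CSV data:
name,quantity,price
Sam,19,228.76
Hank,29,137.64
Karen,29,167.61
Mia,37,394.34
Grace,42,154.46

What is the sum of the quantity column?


Values in 'quantity' column:
  Row 1: 19
  Row 2: 29
  Row 3: 29
  Row 4: 37
  Row 5: 42
Sum = 19 + 29 + 29 + 37 + 42 = 156

ANSWER: 156


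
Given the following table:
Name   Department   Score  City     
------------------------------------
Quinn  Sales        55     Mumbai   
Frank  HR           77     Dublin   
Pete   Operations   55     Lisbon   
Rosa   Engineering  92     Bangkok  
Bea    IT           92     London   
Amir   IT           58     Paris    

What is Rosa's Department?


Row 4: Rosa
Department = Engineering

ANSWER: Engineering


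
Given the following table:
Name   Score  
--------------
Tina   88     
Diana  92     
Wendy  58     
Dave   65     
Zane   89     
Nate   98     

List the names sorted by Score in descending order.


Sorting by Score (descending):
  Nate: 98
  Diana: 92
  Zane: 89
  Tina: 88
  Dave: 65
  Wendy: 58


ANSWER: Nate, Diana, Zane, Tina, Dave, Wendy


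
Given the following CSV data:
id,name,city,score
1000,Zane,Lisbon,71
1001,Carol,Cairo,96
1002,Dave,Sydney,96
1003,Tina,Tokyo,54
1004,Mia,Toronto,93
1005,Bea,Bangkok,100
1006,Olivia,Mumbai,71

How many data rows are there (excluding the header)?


Counting rows (excluding header):
Header: id,name,city,score
Data rows: 7

ANSWER: 7


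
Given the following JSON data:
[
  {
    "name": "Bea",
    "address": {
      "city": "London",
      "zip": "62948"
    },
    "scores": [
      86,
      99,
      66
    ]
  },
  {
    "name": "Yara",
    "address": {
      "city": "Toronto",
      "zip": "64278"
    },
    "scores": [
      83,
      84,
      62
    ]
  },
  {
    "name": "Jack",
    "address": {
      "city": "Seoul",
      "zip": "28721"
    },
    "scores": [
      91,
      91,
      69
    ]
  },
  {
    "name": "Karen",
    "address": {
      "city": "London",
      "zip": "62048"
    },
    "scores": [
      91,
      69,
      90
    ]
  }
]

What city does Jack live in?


Path: records[2].address.city
Value: Seoul

ANSWER: Seoul


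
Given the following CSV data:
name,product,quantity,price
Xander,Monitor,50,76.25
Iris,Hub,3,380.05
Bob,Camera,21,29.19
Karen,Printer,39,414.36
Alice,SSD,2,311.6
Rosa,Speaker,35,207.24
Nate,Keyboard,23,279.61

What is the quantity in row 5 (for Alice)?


Row 5: Alice
Column 'quantity' = 2

ANSWER: 2


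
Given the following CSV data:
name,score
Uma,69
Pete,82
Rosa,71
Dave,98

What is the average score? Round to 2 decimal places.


Scores: 69, 82, 71, 98
Sum = 320
Count = 4
Average = 320 / 4 = 80.00

ANSWER: 80.00


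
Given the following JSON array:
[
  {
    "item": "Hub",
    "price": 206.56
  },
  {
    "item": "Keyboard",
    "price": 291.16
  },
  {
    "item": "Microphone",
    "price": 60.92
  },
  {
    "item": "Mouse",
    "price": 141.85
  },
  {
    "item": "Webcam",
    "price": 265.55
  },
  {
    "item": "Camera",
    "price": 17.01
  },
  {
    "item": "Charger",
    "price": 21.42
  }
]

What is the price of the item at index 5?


Array index 5 -> Camera
price = 17.01

ANSWER: 17.01


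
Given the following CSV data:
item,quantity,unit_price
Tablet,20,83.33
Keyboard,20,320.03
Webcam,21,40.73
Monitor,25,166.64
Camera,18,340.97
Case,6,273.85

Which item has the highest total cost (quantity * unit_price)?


Computing row totals:
  Tablet: 1666.6
  Keyboard: 6400.6
  Webcam: 855.33
  Monitor: 4166.0
  Camera: 6137.46
  Case: 1643.1
Maximum: Keyboard (6400.6)

ANSWER: Keyboard


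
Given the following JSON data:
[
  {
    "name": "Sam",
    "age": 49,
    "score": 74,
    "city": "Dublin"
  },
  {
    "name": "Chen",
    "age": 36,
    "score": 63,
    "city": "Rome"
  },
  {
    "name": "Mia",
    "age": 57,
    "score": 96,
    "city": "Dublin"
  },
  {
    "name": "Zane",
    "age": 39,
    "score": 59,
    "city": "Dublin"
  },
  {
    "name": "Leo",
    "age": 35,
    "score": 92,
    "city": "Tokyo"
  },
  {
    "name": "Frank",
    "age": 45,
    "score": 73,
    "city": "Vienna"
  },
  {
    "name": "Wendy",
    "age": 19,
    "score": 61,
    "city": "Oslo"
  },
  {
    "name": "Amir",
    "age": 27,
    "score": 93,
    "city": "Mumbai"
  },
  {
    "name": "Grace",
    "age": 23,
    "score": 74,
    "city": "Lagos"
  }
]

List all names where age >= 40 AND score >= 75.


Checking both conditions:
  Sam (age=49, score=74) -> no
  Chen (age=36, score=63) -> no
  Mia (age=57, score=96) -> YES
  Zane (age=39, score=59) -> no
  Leo (age=35, score=92) -> no
  Frank (age=45, score=73) -> no
  Wendy (age=19, score=61) -> no
  Amir (age=27, score=93) -> no
  Grace (age=23, score=74) -> no


ANSWER: Mia


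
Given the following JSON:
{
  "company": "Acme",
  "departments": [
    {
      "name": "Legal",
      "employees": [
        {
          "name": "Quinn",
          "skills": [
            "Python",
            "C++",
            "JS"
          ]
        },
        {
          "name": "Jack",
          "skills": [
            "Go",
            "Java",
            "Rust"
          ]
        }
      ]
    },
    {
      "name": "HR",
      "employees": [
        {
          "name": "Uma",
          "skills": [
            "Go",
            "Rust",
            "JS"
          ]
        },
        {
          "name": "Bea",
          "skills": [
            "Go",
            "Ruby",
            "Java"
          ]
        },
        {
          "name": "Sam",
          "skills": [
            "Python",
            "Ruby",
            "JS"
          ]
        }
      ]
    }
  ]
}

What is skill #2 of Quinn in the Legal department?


Path: departments[0].employees[0].skills[1]
Value: C++

ANSWER: C++
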